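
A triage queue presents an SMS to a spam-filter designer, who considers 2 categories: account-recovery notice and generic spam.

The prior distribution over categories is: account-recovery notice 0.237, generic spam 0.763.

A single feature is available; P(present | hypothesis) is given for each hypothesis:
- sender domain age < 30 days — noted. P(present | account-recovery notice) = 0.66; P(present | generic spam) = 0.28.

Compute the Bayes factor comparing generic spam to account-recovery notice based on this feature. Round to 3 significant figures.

Likelihood of this feature under each hypothesis:
  generic spam: 0.28
  account-recovery notice: 0.66
Bayes factor = 0.28 / 0.66 ≈ 0.424

0.424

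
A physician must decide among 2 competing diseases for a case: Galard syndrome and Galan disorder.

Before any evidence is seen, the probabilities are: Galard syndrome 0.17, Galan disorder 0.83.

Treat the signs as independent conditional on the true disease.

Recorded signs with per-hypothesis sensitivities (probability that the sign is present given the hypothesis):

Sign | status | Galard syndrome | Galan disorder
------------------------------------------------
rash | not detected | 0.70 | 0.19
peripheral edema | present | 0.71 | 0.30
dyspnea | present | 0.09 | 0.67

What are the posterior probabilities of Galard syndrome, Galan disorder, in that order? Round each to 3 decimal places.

Multiply each prior by the joint likelihood of the sign pattern (using 1 − P(present | H) for each absent sign):
  Galard syndrome: 0.17 × (1 − 0.70) × 0.71 × 0.09 = 0.0032589
  Galan disorder: 0.83 × (1 − 0.19) × 0.30 × 0.67 = 0.13513
The unnormalized weights sum to 0.13839.
P(Galard syndrome | evidence) = 0.0032589 / 0.13839 ≈ 0.024
P(Galan disorder | evidence) = 0.13513 / 0.13839 ≈ 0.976

0.024, 0.976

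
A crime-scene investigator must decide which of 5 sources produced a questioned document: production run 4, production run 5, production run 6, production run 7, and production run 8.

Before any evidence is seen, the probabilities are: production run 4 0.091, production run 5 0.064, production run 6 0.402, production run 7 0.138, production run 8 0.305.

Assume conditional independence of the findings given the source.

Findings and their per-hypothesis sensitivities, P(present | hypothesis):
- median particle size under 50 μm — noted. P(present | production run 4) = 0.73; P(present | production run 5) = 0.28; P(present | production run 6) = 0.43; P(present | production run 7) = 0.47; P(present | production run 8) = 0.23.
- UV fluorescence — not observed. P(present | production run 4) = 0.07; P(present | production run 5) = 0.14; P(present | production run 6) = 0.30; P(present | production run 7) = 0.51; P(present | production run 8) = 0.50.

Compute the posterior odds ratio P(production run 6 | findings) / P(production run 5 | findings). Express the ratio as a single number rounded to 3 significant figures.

7.85

The normalizing constant cancels in an odds ratio, so compute prior × likelihood for the two hypotheses only (using 1 − P(present | H) for each absent finding):
  production run 6: 0.402 × 0.43 × (1 − 0.30) = 0.121
  production run 5: 0.064 × 0.28 × (1 − 0.14) = 0.015411
Odds(production run 6 : production run 5) = 0.121 / 0.015411 ≈ 7.85.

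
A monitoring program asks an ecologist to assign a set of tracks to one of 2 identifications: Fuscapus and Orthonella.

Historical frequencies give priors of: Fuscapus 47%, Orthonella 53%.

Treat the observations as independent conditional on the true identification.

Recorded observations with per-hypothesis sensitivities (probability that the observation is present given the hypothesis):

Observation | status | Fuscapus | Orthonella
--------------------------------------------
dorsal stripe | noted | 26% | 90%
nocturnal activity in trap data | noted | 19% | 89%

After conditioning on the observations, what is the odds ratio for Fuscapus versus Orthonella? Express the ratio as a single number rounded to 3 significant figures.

The normalizing constant cancels in an odds ratio, so compute prior × likelihood for the two hypotheses only:
  Fuscapus: 0.470 × 0.26 × 0.19 = 0.023218
  Orthonella: 0.530 × 0.90 × 0.89 = 0.42453
Odds(Fuscapus : Orthonella) = 0.023218 / 0.42453 ≈ 0.0547.

0.0547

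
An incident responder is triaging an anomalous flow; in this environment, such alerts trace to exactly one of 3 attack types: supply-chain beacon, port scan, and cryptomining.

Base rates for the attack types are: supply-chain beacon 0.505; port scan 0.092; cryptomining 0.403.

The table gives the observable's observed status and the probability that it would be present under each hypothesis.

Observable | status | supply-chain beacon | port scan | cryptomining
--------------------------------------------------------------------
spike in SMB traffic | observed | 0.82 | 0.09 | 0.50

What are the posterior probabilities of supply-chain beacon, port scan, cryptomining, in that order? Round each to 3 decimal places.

For each hypothesis, the unnormalized posterior weight is prior × likelihood:
  supply-chain beacon: 0.505 × 0.82 = 0.4141
  port scan: 0.092 × 0.09 = 0.00828
  cryptomining: 0.403 × 0.50 = 0.2015
The unnormalized weights sum to 0.62388.
P(supply-chain beacon | evidence) = 0.4141 / 0.62388 ≈ 0.664
P(port scan | evidence) = 0.00828 / 0.62388 ≈ 0.013
P(cryptomining | evidence) = 0.2015 / 0.62388 ≈ 0.323

0.664, 0.013, 0.323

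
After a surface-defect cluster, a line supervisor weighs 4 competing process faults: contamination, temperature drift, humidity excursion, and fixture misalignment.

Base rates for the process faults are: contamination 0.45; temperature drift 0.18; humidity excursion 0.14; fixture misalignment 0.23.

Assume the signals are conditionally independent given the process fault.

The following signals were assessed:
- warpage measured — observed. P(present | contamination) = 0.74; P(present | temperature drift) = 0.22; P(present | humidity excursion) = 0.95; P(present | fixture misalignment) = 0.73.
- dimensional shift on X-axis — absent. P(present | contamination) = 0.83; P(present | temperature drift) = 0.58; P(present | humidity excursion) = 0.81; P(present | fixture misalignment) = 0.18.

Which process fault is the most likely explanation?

fixture misalignment

Multiply each prior by the joint likelihood of the signal pattern (using 1 − P(present | H) for each absent signal):
  contamination: 0.45 × 0.74 × (1 − 0.83) = 0.05661
  temperature drift: 0.18 × 0.22 × (1 − 0.58) = 0.016632
  humidity excursion: 0.14 × 0.95 × (1 − 0.81) = 0.02527
  fixture misalignment: 0.23 × 0.73 × (1 − 0.18) = 0.13768
The unnormalized weights sum to 0.23619.
P(contamination | evidence) ≈ 0.05661 / 0.23619 ≈ 0.240
P(temperature drift | evidence) ≈ 0.016632 / 0.23619 ≈ 0.070
P(humidity excursion | evidence) ≈ 0.02527 / 0.23619 ≈ 0.107
P(fixture misalignment | evidence) ≈ 0.13768 / 0.23619 ≈ 0.583
The largest is 0.583, so fixture misalignment is most probable.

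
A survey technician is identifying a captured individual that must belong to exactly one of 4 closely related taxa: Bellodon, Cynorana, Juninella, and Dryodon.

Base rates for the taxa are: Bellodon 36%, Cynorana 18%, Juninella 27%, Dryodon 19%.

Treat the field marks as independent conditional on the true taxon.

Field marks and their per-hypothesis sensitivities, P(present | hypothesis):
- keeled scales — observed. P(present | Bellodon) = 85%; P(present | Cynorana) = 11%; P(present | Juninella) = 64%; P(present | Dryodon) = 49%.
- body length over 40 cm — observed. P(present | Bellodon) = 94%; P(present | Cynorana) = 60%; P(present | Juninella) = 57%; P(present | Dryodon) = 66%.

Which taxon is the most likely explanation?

Bellodon

For each hypothesis, the unnormalized posterior weight is prior × product of the field mark likelihoods:
  Bellodon: 0.36 × 0.85 × 0.94 = 0.28764
  Cynorana: 0.18 × 0.11 × 0.60 = 0.01188
  Juninella: 0.27 × 0.64 × 0.57 = 0.098496
  Dryodon: 0.19 × 0.49 × 0.66 = 0.061446
Marginal likelihood of the evidence = 0.45946.
P(Bellodon | evidence) ≈ 0.28764 / 0.45946 ≈ 0.626
P(Cynorana | evidence) ≈ 0.01188 / 0.45946 ≈ 0.026
P(Juninella | evidence) ≈ 0.098496 / 0.45946 ≈ 0.214
P(Dryodon | evidence) ≈ 0.061446 / 0.45946 ≈ 0.134
The largest is 0.626, so Bellodon is most probable.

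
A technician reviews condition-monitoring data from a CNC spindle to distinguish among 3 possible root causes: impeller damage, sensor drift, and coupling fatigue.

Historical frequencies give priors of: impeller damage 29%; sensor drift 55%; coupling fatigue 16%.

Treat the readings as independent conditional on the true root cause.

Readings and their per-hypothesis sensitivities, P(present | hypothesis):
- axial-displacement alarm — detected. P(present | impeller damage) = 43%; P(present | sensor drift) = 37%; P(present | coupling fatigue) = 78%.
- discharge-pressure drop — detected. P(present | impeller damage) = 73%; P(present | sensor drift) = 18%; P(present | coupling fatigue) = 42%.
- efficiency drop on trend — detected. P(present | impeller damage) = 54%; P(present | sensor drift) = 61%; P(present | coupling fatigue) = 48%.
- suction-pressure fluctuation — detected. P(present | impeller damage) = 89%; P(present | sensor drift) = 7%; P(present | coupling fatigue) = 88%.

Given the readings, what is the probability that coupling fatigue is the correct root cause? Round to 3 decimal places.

For each hypothesis, the unnormalized posterior weight is prior × product of the reading likelihoods:
  impeller damage: 0.29 × 0.43 × 0.73 × 0.54 × 0.89 = 0.043749
  sensor drift: 0.55 × 0.37 × 0.18 × 0.61 × 0.07 = 0.0015641
  coupling fatigue: 0.16 × 0.78 × 0.42 × 0.48 × 0.88 = 0.022141
The unnormalized weights sum to 0.067454.
P(coupling fatigue | evidence) = 0.022141 / 0.067454 ≈ 0.328.

0.328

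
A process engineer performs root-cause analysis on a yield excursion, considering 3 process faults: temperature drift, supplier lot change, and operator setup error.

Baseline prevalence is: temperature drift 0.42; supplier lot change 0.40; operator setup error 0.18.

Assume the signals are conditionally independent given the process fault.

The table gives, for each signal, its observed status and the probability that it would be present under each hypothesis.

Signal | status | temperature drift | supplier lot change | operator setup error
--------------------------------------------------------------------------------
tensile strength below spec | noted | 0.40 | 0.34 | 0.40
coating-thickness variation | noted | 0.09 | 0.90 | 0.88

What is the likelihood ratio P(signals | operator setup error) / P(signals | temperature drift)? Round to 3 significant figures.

The Bayes factor is the ratio of the joint likelihoods of the signal pattern under the two hypotheses.
  operator setup error: 0.40 × 0.88 = 0.352
  temperature drift: 0.40 × 0.09 = 0.036
Bayes factor = 0.352 / 0.036 ≈ 9.78

9.78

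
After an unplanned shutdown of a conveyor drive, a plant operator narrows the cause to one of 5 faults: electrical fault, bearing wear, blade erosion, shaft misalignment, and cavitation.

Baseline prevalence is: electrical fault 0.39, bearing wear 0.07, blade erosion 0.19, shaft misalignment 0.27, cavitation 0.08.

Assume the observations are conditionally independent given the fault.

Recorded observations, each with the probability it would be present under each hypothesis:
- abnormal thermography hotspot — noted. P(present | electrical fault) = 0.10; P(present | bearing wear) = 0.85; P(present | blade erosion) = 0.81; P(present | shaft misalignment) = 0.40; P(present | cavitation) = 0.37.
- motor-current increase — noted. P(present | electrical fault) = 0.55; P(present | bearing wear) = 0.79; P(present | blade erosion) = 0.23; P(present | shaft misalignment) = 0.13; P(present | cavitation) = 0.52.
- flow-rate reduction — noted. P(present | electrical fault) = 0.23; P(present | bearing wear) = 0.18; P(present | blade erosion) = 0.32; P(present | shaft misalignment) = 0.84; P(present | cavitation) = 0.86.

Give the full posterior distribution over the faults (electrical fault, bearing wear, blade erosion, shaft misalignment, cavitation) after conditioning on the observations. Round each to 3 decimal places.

0.099, 0.170, 0.228, 0.237, 0.266

By Bayes' rule with conditional independence, the unnormalized weight for each hypothesis is prior × ∏ likelihoods:
  electrical fault: 0.39 × 0.10 × 0.55 × 0.23 = 0.0049335
  bearing wear: 0.07 × 0.85 × 0.79 × 0.18 = 0.0084609
  blade erosion: 0.19 × 0.81 × 0.23 × 0.32 = 0.011327
  shaft misalignment: 0.27 × 0.40 × 0.13 × 0.84 = 0.011794
  cavitation: 0.08 × 0.37 × 0.52 × 0.86 = 0.013237
Marginal likelihood of the evidence = 0.049752.
P(electrical fault | evidence) = 0.0049335 / 0.049752 ≈ 0.099
P(bearing wear | evidence) = 0.0084609 / 0.049752 ≈ 0.170
P(blade erosion | evidence) = 0.011327 / 0.049752 ≈ 0.228
P(shaft misalignment | evidence) = 0.011794 / 0.049752 ≈ 0.237
P(cavitation | evidence) = 0.013237 / 0.049752 ≈ 0.266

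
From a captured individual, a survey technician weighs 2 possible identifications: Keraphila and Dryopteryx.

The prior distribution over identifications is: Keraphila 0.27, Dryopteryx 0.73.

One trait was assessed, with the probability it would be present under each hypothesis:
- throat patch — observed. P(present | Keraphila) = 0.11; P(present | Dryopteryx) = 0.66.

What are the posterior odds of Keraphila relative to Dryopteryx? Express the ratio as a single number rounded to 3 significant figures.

Unnormalized posterior weight (prior times the trait likelihood) for each of the two hypotheses:
  Keraphila: 0.27 × 0.11 = 0.0297
  Dryopteryx: 0.73 × 0.66 = 0.4818
Posterior odds = 0.0297 / 0.4818 ≈ 0.0616.

0.0616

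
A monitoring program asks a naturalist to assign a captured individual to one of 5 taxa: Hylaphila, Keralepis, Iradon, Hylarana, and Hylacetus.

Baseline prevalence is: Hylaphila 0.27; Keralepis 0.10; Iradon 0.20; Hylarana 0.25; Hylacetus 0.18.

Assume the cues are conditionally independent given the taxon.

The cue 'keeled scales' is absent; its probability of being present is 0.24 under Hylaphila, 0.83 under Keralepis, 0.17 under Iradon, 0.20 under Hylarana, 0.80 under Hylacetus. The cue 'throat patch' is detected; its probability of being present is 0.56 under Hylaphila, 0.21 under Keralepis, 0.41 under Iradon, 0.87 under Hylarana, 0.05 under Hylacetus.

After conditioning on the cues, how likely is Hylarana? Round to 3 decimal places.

By Bayes' rule with conditional independence, the unnormalized weight for each hypothesis is prior × ∏ likelihoods (using 1 − P(present | H) for each absent cue):
  Hylaphila: 0.27 × (1 − 0.24) × 0.56 = 0.11491
  Keralepis: 0.10 × (1 − 0.83) × 0.21 = 0.00357
  Iradon: 0.20 × (1 − 0.17) × 0.41 = 0.06806
  Hylarana: 0.25 × (1 − 0.20) × 0.87 = 0.174
  Hylacetus: 0.18 × (1 − 0.80) × 0.05 = 0.0018
The unnormalized weights sum to 0.36234.
P(Hylarana | evidence) = 0.174 / 0.36234 ≈ 0.480.

0.480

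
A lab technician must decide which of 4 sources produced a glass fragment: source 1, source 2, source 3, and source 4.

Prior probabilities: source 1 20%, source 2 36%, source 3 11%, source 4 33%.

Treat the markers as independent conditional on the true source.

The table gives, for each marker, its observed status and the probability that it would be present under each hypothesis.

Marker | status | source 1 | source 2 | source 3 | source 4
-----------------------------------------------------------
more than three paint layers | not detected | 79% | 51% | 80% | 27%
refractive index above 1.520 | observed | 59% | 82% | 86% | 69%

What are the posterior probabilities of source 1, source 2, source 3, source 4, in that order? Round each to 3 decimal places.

0.070, 0.408, 0.053, 0.469

Multiply each prior by the joint likelihood of the marker pattern (using 1 − P(present | H) for each absent marker):
  source 1: 0.20 × (1 − 0.79) × 0.59 = 0.02478
  source 2: 0.36 × (1 − 0.51) × 0.82 = 0.14465
  source 3: 0.11 × (1 − 0.80) × 0.86 = 0.01892
  source 4: 0.33 × (1 − 0.27) × 0.69 = 0.16622
Marginal likelihood of the evidence = 0.35457.
P(source 1 | evidence) = 0.02478 / 0.35457 ≈ 0.070
P(source 2 | evidence) = 0.14465 / 0.35457 ≈ 0.408
P(source 3 | evidence) = 0.01892 / 0.35457 ≈ 0.053
P(source 4 | evidence) = 0.16622 / 0.35457 ≈ 0.469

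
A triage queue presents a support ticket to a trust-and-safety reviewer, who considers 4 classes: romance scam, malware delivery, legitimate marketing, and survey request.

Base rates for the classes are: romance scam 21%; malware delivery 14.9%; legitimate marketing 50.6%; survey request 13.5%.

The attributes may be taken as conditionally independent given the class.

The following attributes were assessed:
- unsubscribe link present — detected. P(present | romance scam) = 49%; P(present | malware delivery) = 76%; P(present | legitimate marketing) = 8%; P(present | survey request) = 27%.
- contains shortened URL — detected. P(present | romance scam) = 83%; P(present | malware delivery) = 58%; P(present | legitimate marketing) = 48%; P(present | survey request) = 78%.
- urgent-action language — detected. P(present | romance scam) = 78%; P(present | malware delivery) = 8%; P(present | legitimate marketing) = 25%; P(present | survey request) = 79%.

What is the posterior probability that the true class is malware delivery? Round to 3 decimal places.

0.053

For each hypothesis, the unnormalized posterior weight is prior × product of the attribute likelihoods:
  romance scam: 0.210 × 0.49 × 0.83 × 0.78 = 0.066617
  malware delivery: 0.149 × 0.76 × 0.58 × 0.08 = 0.0052543
  legitimate marketing: 0.506 × 0.08 × 0.48 × 0.25 = 0.0048576
  survey request: 0.135 × 0.27 × 0.78 × 0.79 = 0.02246
The unnormalized weights sum to 0.09919.
P(malware delivery | evidence) = 0.0052543 / 0.09919 ≈ 0.053.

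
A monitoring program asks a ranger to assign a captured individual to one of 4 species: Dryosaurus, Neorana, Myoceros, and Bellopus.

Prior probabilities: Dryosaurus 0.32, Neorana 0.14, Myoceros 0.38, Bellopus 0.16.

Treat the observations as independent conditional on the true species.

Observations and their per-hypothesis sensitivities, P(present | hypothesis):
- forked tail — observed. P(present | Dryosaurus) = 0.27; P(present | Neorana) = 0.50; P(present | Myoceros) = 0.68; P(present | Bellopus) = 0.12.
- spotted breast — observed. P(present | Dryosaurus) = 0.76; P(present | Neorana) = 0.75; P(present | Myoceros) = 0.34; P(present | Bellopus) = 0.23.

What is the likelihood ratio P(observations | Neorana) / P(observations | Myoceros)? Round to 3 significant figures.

1.62

Take the product of per-observation likelihoods under each hypothesis, then divide.
  Neorana: 0.50 × 0.75 = 0.375
  Myoceros: 0.68 × 0.34 = 0.2312
Bayes factor = 0.375 / 0.2312 ≈ 1.62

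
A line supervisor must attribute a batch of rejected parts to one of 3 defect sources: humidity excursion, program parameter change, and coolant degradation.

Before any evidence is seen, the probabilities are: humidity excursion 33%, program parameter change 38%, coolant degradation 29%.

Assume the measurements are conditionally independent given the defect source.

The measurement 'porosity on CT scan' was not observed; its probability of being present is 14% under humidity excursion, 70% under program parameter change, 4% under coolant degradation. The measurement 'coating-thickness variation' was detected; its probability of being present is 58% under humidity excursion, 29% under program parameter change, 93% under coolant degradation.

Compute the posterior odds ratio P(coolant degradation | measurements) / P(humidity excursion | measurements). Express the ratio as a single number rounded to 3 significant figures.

Unnormalized posterior weight (prior times the measurement likelihoods) for each of the two hypotheses (using 1 − P(present | H) for each absent measurement):
  coolant degradation: 0.29 × (1 − 0.04) × 0.93 = 0.25891
  humidity excursion: 0.33 × (1 − 0.14) × 0.58 = 0.1646
Odds(coolant degradation : humidity excursion) = 0.25891 / 0.1646 ≈ 1.57.

1.57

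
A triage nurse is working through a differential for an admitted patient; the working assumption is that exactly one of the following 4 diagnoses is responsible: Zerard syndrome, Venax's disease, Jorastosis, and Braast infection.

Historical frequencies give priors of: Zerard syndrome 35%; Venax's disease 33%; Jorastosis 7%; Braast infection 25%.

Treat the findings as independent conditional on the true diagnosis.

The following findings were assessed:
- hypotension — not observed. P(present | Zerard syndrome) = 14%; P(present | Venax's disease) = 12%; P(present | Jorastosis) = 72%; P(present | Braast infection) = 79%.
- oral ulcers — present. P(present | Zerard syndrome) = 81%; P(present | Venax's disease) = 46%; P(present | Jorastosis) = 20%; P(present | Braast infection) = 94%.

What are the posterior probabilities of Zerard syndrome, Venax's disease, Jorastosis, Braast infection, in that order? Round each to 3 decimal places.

By Bayes' rule with conditional independence, the unnormalized weight for each hypothesis is prior × ∏ likelihoods (using 1 − P(present | H) for each absent finding):
  Zerard syndrome: 0.35 × (1 − 0.14) × 0.81 = 0.24381
  Venax's disease: 0.33 × (1 − 0.12) × 0.46 = 0.13358
  Jorastosis: 0.07 × (1 − 0.72) × 0.20 = 0.00392
  Braast infection: 0.25 × (1 − 0.79) × 0.94 = 0.04935
Marginal likelihood of the evidence = 0.43066.
P(Zerard syndrome | evidence) = 0.24381 / 0.43066 ≈ 0.566
P(Venax's disease | evidence) = 0.13358 / 0.43066 ≈ 0.310
P(Jorastosis | evidence) = 0.00392 / 0.43066 ≈ 0.009
P(Braast infection | evidence) = 0.04935 / 0.43066 ≈ 0.115

0.566, 0.310, 0.009, 0.115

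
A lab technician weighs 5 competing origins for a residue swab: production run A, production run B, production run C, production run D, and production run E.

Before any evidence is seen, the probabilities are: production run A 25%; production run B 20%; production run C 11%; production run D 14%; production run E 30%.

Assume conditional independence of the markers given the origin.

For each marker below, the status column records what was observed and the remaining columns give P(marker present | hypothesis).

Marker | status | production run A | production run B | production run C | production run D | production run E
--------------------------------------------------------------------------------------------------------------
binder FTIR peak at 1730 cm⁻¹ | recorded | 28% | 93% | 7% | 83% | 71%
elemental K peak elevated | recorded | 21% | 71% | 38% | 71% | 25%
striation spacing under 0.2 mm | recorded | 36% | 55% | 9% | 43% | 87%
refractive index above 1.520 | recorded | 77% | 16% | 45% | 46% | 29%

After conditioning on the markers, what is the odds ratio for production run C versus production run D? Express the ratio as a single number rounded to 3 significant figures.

0.00726

Unnormalized posterior weight (prior times the marker likelihoods) for each of the two hypotheses:
  production run C: 0.11 × 0.07 × 0.38 × 0.09 × 0.45 = 0.0001185
  production run D: 0.14 × 0.83 × 0.71 × 0.43 × 0.46 = 0.016319
Posterior odds = 0.0001185 / 0.016319 ≈ 0.00726.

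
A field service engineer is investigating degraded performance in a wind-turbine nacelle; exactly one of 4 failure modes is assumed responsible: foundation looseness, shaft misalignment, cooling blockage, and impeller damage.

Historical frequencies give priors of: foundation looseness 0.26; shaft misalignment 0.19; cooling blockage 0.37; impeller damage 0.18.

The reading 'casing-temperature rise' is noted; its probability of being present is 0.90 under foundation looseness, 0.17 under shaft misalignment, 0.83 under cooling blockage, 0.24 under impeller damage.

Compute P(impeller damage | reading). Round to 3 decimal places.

0.070

Multiply each prior by the likelihood of the reading:
  foundation looseness: 0.26 × 0.90 = 0.234
  shaft misalignment: 0.19 × 0.17 = 0.0323
  cooling blockage: 0.37 × 0.83 = 0.3071
  impeller damage: 0.18 × 0.24 = 0.0432
The unnormalized weights sum to 0.6166.
P(impeller damage | evidence) = 0.0432 / 0.6166 ≈ 0.070.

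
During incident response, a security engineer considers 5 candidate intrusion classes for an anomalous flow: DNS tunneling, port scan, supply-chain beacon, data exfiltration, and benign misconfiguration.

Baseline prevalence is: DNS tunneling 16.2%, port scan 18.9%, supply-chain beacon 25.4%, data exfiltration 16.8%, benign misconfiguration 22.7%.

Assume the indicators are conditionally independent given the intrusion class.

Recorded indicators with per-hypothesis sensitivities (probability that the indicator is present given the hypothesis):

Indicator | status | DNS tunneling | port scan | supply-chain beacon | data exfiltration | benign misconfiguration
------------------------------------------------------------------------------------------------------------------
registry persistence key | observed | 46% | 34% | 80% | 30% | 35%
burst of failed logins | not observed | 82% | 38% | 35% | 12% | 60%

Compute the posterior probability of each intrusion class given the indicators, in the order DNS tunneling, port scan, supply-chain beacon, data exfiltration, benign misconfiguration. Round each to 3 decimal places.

0.051, 0.152, 0.505, 0.170, 0.122

By Bayes' rule with conditional independence, the unnormalized weight for each hypothesis is prior × ∏ likelihoods (using 1 − P(present | H) for each absent indicator):
  DNS tunneling: 0.162 × 0.46 × (1 − 0.82) = 0.013414
  port scan: 0.189 × 0.34 × (1 − 0.38) = 0.039841
  supply-chain beacon: 0.254 × 0.80 × (1 − 0.35) = 0.13208
  data exfiltration: 0.168 × 0.30 × (1 − 0.12) = 0.044352
  benign misconfiguration: 0.227 × 0.35 × (1 − 0.60) = 0.03178
Normalizing constant Z = 0.013414 + 0.039841 + 0.13208 + 0.044352 + 0.03178 = 0.26147.
P(DNS tunneling | evidence) = 0.013414 / 0.26147 ≈ 0.051
P(port scan | evidence) = 0.039841 / 0.26147 ≈ 0.152
P(supply-chain beacon | evidence) = 0.13208 / 0.26147 ≈ 0.505
P(data exfiltration | evidence) = 0.044352 / 0.26147 ≈ 0.170
P(benign misconfiguration | evidence) = 0.03178 / 0.26147 ≈ 0.122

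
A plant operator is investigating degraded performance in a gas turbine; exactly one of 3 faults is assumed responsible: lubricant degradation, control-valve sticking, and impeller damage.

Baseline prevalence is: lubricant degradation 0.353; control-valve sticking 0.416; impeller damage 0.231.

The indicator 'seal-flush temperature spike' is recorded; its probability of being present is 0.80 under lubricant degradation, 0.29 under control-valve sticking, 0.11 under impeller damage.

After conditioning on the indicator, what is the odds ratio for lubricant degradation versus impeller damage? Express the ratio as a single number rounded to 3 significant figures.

11.1

Posterior odds equal prior odds times the likelihood ratio; only the two competing hypotheses matter.
  lubricant degradation: 0.353 × 0.80 = 0.2824
  impeller damage: 0.231 × 0.11 = 0.02541
Posterior odds = 0.2824 / 0.02541 ≈ 11.1.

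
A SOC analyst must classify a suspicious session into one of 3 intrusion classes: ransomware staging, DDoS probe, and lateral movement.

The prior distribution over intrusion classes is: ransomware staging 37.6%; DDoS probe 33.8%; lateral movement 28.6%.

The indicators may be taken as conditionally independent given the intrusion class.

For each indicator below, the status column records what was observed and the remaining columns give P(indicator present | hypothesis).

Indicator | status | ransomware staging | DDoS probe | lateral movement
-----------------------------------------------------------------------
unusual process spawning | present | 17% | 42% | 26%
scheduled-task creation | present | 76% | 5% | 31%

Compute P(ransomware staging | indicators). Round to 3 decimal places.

0.617

By Bayes' rule with conditional independence, the unnormalized weight for each hypothesis is prior × ∏ likelihoods:
  ransomware staging: 0.376 × 0.17 × 0.76 = 0.048579
  DDoS probe: 0.338 × 0.42 × 0.05 = 0.007098
  lateral movement: 0.286 × 0.26 × 0.31 = 0.023052
Normalizing constant Z = 0.048579 + 0.007098 + 0.023052 = 0.078729.
P(ransomware staging | evidence) = 0.048579 / 0.078729 ≈ 0.617.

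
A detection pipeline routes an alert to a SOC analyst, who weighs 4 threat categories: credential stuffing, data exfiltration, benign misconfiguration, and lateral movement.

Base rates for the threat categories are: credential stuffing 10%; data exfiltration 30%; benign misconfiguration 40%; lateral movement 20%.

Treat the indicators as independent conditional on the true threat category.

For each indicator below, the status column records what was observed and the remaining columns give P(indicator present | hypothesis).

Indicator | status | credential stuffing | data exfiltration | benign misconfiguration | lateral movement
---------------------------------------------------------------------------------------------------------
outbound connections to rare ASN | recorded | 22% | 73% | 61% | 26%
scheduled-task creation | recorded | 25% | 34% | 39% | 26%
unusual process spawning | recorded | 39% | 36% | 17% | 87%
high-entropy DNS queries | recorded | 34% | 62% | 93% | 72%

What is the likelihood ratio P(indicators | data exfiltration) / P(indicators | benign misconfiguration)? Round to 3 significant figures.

1.47

Take the product of per-indicator likelihoods under each hypothesis, then divide.
  data exfiltration: 0.73 × 0.34 × 0.36 × 0.62 = 0.055398
  benign misconfiguration: 0.61 × 0.39 × 0.17 × 0.93 = 0.037612
Bayes factor = 0.055398 / 0.037612 ≈ 1.47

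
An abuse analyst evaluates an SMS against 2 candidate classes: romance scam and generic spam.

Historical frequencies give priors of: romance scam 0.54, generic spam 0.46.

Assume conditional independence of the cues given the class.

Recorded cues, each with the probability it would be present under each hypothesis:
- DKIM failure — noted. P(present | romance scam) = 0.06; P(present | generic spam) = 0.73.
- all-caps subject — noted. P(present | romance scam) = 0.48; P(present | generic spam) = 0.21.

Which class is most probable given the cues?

Multiply each prior by the joint likelihood of the cue pattern:
  romance scam: 0.54 × 0.06 × 0.48 = 0.015552
  generic spam: 0.46 × 0.73 × 0.21 = 0.070518
The unnormalized weights sum to 0.08607.
P(romance scam | evidence) ≈ 0.015552 / 0.08607 ≈ 0.181
P(generic spam | evidence) ≈ 0.070518 / 0.08607 ≈ 0.819
The largest is 0.819, so generic spam is most probable.

generic spam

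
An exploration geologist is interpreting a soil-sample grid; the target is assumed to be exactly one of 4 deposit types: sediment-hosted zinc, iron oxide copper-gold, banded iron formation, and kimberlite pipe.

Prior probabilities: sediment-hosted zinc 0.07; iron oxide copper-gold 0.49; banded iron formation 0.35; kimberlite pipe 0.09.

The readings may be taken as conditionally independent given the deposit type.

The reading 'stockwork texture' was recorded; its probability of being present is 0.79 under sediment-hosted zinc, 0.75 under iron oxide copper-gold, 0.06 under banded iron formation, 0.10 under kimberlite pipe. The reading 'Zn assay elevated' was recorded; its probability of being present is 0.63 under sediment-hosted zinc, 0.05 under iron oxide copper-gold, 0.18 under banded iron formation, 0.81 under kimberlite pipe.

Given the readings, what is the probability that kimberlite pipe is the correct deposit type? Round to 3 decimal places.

For each hypothesis, the unnormalized posterior weight is prior × product of the reading likelihoods:
  sediment-hosted zinc: 0.07 × 0.79 × 0.63 = 0.034839
  iron oxide copper-gold: 0.49 × 0.75 × 0.05 = 0.018375
  banded iron formation: 0.35 × 0.06 × 0.18 = 0.00378
  kimberlite pipe: 0.09 × 0.10 × 0.81 = 0.00729
The unnormalized weights sum to 0.064284.
P(kimberlite pipe | evidence) = 0.00729 / 0.064284 ≈ 0.113.

0.113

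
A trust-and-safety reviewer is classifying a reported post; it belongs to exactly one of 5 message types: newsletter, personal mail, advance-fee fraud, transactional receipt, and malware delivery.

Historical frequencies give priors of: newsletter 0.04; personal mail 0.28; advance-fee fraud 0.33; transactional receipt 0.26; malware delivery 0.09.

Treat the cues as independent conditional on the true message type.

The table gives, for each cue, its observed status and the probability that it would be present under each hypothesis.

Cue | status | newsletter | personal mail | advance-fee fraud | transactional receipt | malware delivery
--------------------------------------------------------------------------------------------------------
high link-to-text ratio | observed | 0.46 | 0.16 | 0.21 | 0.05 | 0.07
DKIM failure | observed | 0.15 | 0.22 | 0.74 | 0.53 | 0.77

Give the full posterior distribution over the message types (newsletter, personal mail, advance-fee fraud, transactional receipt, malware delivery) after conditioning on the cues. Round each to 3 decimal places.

0.036, 0.130, 0.678, 0.091, 0.064

For each hypothesis, the unnormalized posterior weight is prior × product of the cue likelihoods:
  newsletter: 0.04 × 0.46 × 0.15 = 0.00276
  personal mail: 0.28 × 0.16 × 0.22 = 0.009856
  advance-fee fraud: 0.33 × 0.21 × 0.74 = 0.051282
  transactional receipt: 0.26 × 0.05 × 0.53 = 0.00689
  malware delivery: 0.09 × 0.07 × 0.77 = 0.004851
Normalizing constant Z = 0.00276 + 0.009856 + 0.051282 + 0.00689 + 0.004851 = 0.075639.
P(newsletter | evidence) = 0.00276 / 0.075639 ≈ 0.036
P(personal mail | evidence) = 0.009856 / 0.075639 ≈ 0.130
P(advance-fee fraud | evidence) = 0.051282 / 0.075639 ≈ 0.678
P(transactional receipt | evidence) = 0.00689 / 0.075639 ≈ 0.091
P(malware delivery | evidence) = 0.004851 / 0.075639 ≈ 0.064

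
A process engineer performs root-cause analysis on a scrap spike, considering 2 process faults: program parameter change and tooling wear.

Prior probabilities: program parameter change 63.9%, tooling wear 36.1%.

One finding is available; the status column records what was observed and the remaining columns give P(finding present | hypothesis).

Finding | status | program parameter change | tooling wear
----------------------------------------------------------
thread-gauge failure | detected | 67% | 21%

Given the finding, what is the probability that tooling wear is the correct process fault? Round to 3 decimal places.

By Bayes' rule, the unnormalized weight for each hypothesis is prior × likelihood:
  program parameter change: 0.639 × 0.67 = 0.42813
  tooling wear: 0.361 × 0.21 = 0.07581
Normalizing constant Z = 0.42813 + 0.07581 = 0.50394.
P(tooling wear | evidence) = 0.07581 / 0.50394 ≈ 0.150.

0.150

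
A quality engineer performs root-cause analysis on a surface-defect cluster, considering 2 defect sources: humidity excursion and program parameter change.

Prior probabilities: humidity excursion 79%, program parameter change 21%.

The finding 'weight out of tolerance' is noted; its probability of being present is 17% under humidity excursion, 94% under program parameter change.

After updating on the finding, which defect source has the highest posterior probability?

program parameter change

Multiply each prior by the likelihood of the finding:
  humidity excursion: 0.79 × 0.17 = 0.1343
  program parameter change: 0.21 × 0.94 = 0.1974
The unnormalized weights sum to 0.3317.
P(humidity excursion | evidence) ≈ 0.1343 / 0.3317 ≈ 0.405
P(program parameter change | evidence) ≈ 0.1974 / 0.3317 ≈ 0.595
The largest is 0.595, so program parameter change is most probable.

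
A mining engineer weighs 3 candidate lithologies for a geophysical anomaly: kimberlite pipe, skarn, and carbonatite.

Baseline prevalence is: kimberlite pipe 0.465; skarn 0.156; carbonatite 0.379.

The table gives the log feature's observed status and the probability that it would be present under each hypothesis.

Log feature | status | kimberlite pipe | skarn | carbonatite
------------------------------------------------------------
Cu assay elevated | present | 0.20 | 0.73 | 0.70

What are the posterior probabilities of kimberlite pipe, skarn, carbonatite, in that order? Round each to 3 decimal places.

For each hypothesis, the unnormalized posterior weight is prior × likelihood:
  kimberlite pipe: 0.465 × 0.20 = 0.093
  skarn: 0.156 × 0.73 = 0.11388
  carbonatite: 0.379 × 0.70 = 0.2653
The unnormalized weights sum to 0.47218.
P(kimberlite pipe | evidence) = 0.093 / 0.47218 ≈ 0.197
P(skarn | evidence) = 0.11388 / 0.47218 ≈ 0.241
P(carbonatite | evidence) = 0.2653 / 0.47218 ≈ 0.562

0.197, 0.241, 0.562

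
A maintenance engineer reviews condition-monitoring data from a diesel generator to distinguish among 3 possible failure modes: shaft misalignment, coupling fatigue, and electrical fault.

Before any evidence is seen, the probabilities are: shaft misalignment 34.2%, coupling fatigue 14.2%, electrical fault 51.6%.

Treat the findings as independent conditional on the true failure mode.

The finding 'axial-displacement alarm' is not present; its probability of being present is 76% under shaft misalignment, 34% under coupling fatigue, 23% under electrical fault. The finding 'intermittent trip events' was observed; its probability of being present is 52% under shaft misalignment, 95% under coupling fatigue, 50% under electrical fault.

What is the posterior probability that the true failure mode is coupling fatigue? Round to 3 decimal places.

0.269

For each hypothesis, the unnormalized posterior weight is prior × product of the finding likelihoods (using 1 − P(present | H) for each absent finding):
  shaft misalignment: 0.342 × (1 − 0.76) × 0.52 = 0.042682
  coupling fatigue: 0.142 × (1 − 0.34) × 0.95 = 0.089034
  electrical fault: 0.516 × (1 − 0.23) × 0.50 = 0.19866
Marginal likelihood of the evidence = 0.33038.
P(coupling fatigue | evidence) = 0.089034 / 0.33038 ≈ 0.269.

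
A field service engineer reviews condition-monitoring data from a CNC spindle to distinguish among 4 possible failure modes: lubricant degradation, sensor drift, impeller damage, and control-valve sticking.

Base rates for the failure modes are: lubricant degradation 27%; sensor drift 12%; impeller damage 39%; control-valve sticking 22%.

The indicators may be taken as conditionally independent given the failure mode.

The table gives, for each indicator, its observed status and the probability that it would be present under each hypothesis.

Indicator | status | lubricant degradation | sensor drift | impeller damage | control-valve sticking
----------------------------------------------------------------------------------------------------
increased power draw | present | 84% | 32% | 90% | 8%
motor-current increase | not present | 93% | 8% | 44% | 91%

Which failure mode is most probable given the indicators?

impeller damage

Multiply each prior by the joint likelihood of the indicator pattern (using 1 − P(present | H) for each absent indicator):
  lubricant degradation: 0.27 × 0.84 × (1 − 0.93) = 0.015876
  sensor drift: 0.12 × 0.32 × (1 − 0.08) = 0.035328
  impeller damage: 0.39 × 0.90 × (1 − 0.44) = 0.19656
  control-valve sticking: 0.22 × 0.08 × (1 − 0.91) = 0.001584
The unnormalized weights sum to 0.24935.
P(lubricant degradation | evidence) ≈ 0.015876 / 0.24935 ≈ 0.064
P(sensor drift | evidence) ≈ 0.035328 / 0.24935 ≈ 0.142
P(impeller damage | evidence) ≈ 0.19656 / 0.24935 ≈ 0.788
P(control-valve sticking | evidence) ≈ 0.001584 / 0.24935 ≈ 0.006
The largest is 0.788, so impeller damage is most probable.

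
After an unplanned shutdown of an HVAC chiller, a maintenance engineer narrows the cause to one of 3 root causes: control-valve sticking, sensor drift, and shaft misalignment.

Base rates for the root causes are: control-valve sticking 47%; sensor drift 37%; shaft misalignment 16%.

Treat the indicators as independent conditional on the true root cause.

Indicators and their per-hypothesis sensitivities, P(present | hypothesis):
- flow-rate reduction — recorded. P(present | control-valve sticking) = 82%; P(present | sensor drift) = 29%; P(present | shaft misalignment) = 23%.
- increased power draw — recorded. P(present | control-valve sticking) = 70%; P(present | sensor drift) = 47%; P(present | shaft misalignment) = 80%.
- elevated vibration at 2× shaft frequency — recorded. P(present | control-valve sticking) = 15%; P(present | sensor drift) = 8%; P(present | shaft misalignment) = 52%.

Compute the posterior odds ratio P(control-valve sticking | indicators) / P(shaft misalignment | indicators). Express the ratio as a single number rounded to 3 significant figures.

2.64

Unnormalized posterior weight (prior times the indicator likelihoods) for each of the two hypotheses:
  control-valve sticking: 0.47 × 0.82 × 0.70 × 0.15 = 0.040467
  shaft misalignment: 0.16 × 0.23 × 0.80 × 0.52 = 0.015309
Odds(control-valve sticking : shaft misalignment) = 0.040467 / 0.015309 ≈ 2.64.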